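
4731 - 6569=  - 1838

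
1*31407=31407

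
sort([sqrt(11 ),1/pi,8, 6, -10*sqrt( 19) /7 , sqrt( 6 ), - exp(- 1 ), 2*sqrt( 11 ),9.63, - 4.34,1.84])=[ - 10*sqrt(19 ) /7, - 4.34, -exp ( - 1), 1/pi,1.84,sqrt(6 ), sqrt ( 11),6, 2*sqrt( 11 ), 8,9.63]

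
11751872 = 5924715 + 5827157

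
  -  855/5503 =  - 1 + 4648/5503 = -  0.16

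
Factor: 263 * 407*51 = 5459091=3^1 * 11^1*17^1*37^1*263^1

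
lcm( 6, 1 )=6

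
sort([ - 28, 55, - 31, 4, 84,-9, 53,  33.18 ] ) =[ - 31, - 28, - 9, 4, 33.18, 53,55, 84]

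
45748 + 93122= 138870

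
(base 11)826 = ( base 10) 996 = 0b1111100100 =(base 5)12441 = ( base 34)TA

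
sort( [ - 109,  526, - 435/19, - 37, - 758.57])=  [ - 758.57, - 109, - 37, - 435/19, 526 ]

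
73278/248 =36639/124 = 295.48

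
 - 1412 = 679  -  2091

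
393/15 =26  +  1/5 = 26.20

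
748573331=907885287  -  159311956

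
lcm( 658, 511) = 48034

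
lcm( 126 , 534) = 11214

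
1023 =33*31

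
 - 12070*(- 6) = 72420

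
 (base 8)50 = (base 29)1B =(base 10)40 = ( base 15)2a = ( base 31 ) 19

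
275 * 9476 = 2605900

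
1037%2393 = 1037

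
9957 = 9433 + 524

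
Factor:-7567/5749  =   - 7^1 * 23^1*47^1 * 5749^( - 1 )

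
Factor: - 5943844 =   -  2^2*23^2*53^2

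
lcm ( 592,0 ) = 0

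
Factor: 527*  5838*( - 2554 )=-7857702804 = - 2^2*3^1 * 7^1*17^1*31^1*139^1 *1277^1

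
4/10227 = 4/10227 = 0.00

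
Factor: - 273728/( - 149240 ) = 376/205= 2^3* 5^(-1)*41^(  -  1)*47^1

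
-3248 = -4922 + 1674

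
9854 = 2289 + 7565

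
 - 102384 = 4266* ( - 24) 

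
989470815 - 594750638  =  394720177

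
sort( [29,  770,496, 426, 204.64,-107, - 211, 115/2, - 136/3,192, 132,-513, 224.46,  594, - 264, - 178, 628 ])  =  [-513, - 264, -211, - 178, - 107,- 136/3, 29, 115/2, 132,192,204.64 , 224.46,  426,496, 594, 628,770]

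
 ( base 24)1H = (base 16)29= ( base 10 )41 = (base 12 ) 35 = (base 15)2b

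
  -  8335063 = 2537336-10872399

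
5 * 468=2340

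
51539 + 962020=1013559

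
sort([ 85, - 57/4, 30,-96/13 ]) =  [ - 57/4, - 96/13, 30,85 ] 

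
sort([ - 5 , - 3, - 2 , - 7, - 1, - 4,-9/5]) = [ - 7, - 5, - 4, - 3, - 2, - 9/5, - 1 ]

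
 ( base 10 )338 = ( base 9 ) 415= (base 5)2323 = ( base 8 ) 522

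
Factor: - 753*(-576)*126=54649728 = 2^7*3^5*7^1 * 251^1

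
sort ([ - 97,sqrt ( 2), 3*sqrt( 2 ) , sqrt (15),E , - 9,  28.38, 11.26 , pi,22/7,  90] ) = [  -  97,- 9,  sqrt( 2 ), E, pi,22/7,sqrt( 15 ), 3*sqrt( 2 ),11.26, 28.38,90] 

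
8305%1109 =542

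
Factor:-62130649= - 7^1 * 491^1*18077^1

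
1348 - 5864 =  - 4516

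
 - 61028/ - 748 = 1387/17 = 81.59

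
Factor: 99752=2^3*37^1*337^1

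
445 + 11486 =11931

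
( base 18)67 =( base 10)115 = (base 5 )430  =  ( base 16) 73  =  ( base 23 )50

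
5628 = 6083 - 455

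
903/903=1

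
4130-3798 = 332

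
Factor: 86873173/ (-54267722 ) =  - 2^( - 1 )*67^( - 1 )*404983^(  -  1)*86873173^1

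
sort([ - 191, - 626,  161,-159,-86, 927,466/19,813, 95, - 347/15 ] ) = [- 626, - 191, - 159, - 86 , - 347/15,466/19, 95,161,813,927]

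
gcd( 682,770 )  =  22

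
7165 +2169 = 9334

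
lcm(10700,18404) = 460100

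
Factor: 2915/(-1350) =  - 583/270  =  -  2^( - 1 ) * 3^( - 3 ) * 5^( - 1)*11^1*53^1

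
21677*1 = 21677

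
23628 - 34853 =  - 11225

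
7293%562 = 549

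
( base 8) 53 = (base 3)1121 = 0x2B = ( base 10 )43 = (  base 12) 37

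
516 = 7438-6922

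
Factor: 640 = 2^7*5^1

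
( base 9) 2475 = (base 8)3472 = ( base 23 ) 3BA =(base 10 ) 1850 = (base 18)5CE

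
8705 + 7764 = 16469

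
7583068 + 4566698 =12149766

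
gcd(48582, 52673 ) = 1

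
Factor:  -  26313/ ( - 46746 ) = 2^( - 1 )*3^( - 1 )*53^ ( - 1 )*179^1 = 179/318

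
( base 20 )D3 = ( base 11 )21a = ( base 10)263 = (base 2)100000111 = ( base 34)7p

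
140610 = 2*70305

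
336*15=5040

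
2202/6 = 367= 367.00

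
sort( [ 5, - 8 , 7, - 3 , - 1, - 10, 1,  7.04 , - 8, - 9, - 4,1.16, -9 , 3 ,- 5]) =[ - 10, - 9 , - 9 , - 8, - 8, - 5,-4, - 3 ,-1 , 1,1.16, 3,5, 7 , 7.04 ] 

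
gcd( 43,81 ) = 1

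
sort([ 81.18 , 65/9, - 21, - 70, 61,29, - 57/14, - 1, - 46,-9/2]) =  [ - 70, - 46, - 21, - 9/2,-57/14, - 1, 65/9, 29, 61, 81.18]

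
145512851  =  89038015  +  56474836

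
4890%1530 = 300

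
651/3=217 = 217.00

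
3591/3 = 1197 =1197.00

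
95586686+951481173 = 1047067859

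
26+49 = 75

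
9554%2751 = 1301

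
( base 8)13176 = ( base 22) BJG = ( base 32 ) 5JU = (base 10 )5758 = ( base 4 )1121332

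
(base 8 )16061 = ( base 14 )28b7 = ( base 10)7217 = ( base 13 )3392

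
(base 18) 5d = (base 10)103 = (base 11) 94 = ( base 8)147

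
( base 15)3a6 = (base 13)4BC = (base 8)1477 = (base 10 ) 831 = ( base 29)sj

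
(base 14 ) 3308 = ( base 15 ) 2938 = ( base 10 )8828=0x227C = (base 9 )13088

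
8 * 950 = 7600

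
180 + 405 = 585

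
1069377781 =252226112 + 817151669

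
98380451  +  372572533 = 470952984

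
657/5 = 657/5 = 131.40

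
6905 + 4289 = 11194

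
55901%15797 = 8510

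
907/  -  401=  - 3 + 296/401 = - 2.26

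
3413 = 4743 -1330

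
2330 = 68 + 2262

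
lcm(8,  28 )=56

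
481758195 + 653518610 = 1135276805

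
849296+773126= 1622422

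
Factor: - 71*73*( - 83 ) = 71^1*73^1*83^1 = 430189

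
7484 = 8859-1375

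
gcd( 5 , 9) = 1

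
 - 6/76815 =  - 2/25605  =  - 0.00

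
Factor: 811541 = 73^1*11117^1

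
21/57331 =21/57331 = 0.00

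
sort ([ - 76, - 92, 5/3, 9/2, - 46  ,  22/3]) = [ - 92 , - 76, - 46,5/3 , 9/2,22/3]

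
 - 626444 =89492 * ( - 7) 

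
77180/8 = 19295/2 = 9647.50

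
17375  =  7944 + 9431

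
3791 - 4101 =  - 310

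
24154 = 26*929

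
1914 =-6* ( - 319)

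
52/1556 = 13/389 = 0.03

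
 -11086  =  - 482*23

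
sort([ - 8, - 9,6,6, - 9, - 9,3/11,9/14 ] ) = [ - 9, - 9, -9 , - 8,3/11,9/14,  6,6] 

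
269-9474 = -9205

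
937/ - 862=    - 937/862 = -1.09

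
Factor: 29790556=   2^2*19^1* 101^1*3881^1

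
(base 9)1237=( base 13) 562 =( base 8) 1635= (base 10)925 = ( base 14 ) 4a1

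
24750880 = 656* 37730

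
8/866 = 4/433 = 0.01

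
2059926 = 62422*33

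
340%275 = 65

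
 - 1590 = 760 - 2350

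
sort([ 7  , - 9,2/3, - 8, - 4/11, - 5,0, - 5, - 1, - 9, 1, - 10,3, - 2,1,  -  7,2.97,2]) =[ - 10  , - 9,-9, - 8, - 7, - 5,- 5, - 2, - 1, - 4/11,0, 2/3,1, 1,2, 2.97,3,7 ]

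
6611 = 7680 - 1069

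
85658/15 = 85658/15 = 5710.53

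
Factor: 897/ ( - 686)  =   - 2^(-1 ) * 3^1*7^( - 3)*13^1*23^1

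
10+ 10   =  20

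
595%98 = 7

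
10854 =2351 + 8503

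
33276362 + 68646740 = 101923102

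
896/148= 224/37 = 6.05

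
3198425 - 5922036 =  - 2723611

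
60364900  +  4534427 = 64899327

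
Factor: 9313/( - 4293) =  - 3^( - 4)*53^( - 1 ) * 67^1*139^1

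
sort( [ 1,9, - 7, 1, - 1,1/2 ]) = [ - 7 , - 1,1/2,1, 1,9]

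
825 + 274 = 1099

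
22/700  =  11/350= 0.03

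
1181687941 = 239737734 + 941950207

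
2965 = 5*593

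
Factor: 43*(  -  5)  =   - 5^1*43^1 = - 215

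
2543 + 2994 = 5537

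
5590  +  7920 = 13510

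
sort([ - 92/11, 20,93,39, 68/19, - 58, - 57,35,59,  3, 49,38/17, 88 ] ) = [ - 58, - 57, -92/11,  38/17,3,68/19, 20,35,39,49, 59, 88,93 ] 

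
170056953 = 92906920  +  77150033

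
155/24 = 6 + 11/24  =  6.46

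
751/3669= 751/3669  =  0.20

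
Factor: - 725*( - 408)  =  2^3 * 3^1*5^2 *17^1*29^1= 295800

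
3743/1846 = 2 + 51/1846 = 2.03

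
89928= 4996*18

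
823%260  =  43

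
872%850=22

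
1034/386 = 2 + 131/193 = 2.68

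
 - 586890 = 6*( - 97815)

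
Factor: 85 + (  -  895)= - 810 = - 2^1*3^4*5^1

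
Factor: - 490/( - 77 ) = 2^1*5^1*7^1*11^ ( - 1)  =  70/11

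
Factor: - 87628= -2^2*19^1*1153^1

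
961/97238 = 961/97238 = 0.01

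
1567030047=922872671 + 644157376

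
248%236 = 12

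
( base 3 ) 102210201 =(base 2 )10000110011101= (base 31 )8TI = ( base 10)8605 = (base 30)9GP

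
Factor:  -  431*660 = - 2^2*3^1*5^1 * 11^1*431^1=-  284460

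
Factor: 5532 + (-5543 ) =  - 11^1=-  11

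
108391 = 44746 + 63645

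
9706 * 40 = 388240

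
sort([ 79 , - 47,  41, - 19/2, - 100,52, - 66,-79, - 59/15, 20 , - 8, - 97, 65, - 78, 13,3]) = [ - 100, - 97, - 79, - 78, - 66, - 47, - 19/2, - 8,-59/15, 3,  13, 20, 41,52, 65, 79]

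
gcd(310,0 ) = 310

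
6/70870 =3/35435 = 0.00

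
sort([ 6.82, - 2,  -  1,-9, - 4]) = [ - 9,-4,  -  2, - 1 , 6.82 ]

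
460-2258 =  -1798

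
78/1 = 78 = 78.00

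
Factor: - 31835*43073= - 1371228955  =  - 5^1*19^1*2267^1*6367^1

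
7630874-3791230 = 3839644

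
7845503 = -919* (-8537 ) 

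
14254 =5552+8702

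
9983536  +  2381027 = 12364563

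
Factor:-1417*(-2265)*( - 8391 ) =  - 3^2*5^1*13^1*109^1 * 151^1*2797^1 = - 26930956455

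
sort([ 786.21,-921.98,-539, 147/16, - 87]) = [ - 921.98, - 539, - 87,147/16, 786.21]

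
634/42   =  15 + 2/21  =  15.10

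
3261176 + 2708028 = 5969204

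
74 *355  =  26270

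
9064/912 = 9 +107/114 = 9.94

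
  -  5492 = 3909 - 9401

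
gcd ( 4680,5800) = 40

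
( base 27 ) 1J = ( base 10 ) 46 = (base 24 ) 1m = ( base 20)26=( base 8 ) 56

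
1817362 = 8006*227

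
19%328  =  19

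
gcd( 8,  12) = 4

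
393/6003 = 131/2001= 0.07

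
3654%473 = 343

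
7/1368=7/1368 = 0.01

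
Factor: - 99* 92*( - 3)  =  2^2*3^3*11^1*23^1= 27324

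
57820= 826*70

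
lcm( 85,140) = 2380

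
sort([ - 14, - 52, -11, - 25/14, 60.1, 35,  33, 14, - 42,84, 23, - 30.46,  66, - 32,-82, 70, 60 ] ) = [ - 82,-52, - 42,-32, - 30.46 , - 14,-11, - 25/14, 14,23, 33,35, 60, 60.1, 66, 70, 84]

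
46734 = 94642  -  47908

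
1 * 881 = 881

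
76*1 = 76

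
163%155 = 8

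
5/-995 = - 1 + 198/199 = -0.01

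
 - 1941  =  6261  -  8202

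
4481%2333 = 2148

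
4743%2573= 2170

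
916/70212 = 229/17553 = 0.01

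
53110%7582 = 36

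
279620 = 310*902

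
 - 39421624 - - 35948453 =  - 3473171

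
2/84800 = 1/42400 = 0.00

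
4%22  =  4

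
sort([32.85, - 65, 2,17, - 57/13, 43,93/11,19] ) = [ - 65, - 57/13,2,93/11, 17,19 , 32.85 , 43 ] 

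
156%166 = 156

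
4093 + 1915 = 6008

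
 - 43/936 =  -43/936  =  - 0.05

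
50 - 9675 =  - 9625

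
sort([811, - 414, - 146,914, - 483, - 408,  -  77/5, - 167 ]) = [ - 483 , - 414, - 408, - 167 , - 146,-77/5,811  ,  914] 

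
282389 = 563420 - 281031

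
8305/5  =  1661 = 1661.00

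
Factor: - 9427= -11^1 * 857^1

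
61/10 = 6 + 1/10 = 6.10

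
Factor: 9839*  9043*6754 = 600930916058 = 2^1*11^1*307^1*9043^1*9839^1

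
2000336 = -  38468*( - 52)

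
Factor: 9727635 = 3^1 * 5^1*648509^1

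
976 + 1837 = 2813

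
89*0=0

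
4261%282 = 31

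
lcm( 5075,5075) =5075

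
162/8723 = 162/8723=0.02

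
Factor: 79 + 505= 2^3*73^1 = 584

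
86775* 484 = 41999100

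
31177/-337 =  - 93  +  164/337 = - 92.51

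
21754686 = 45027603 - 23272917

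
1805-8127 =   -  6322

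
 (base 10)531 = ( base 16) 213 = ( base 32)gj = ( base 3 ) 201200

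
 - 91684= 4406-96090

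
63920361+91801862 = 155722223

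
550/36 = 275/18 = 15.28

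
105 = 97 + 8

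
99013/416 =99013/416 = 238.01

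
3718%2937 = 781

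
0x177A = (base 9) 8217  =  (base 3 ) 22020121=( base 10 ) 6010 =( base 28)7ii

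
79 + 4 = 83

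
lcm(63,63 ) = 63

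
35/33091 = 35/33091=0.00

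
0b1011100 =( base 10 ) 92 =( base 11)84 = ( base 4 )1130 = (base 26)3e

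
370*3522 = 1303140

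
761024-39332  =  721692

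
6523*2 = 13046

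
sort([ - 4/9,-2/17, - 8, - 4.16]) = [ - 8, - 4.16,-4/9, - 2/17]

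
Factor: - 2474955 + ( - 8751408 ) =-3^1*3742121^1 =- 11226363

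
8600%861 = 851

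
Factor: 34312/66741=2^3*3^(-1 )*4289^1*22247^( - 1)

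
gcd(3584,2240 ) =448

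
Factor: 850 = 2^1*5^2*17^1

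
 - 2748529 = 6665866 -9414395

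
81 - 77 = 4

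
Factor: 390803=7^1* 55829^1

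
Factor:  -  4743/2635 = - 9/5  =  -3^2*5^( - 1) 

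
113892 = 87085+26807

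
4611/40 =4611/40  =  115.28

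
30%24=6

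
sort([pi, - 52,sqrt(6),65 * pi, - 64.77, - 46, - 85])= [-85, - 64.77, - 52, - 46, sqrt( 6),pi,65 * pi ] 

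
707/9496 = 707/9496 =0.07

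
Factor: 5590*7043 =2^1*5^1*13^1*43^1*7043^1 = 39370370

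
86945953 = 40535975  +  46409978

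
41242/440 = 93 + 161/220 =93.73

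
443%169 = 105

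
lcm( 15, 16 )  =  240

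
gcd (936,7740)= 36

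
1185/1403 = 1185/1403 = 0.84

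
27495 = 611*45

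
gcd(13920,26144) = 32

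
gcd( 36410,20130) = 110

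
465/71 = 465/71 = 6.55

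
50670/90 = 563 = 563.00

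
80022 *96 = 7682112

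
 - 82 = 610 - 692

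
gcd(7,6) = 1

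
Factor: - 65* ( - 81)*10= 2^1*3^4*5^2*13^1 = 52650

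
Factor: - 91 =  - 7^1*13^1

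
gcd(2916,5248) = 4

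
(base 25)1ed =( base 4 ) 33130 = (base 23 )1JM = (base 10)988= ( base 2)1111011100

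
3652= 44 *83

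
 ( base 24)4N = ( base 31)3Q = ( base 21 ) 5e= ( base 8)167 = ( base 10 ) 119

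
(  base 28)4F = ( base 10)127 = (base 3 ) 11201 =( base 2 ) 1111111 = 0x7F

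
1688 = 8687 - 6999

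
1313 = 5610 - 4297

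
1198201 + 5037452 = 6235653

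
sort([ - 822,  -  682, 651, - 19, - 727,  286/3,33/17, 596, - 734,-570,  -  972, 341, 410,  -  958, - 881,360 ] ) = [-972, - 958, - 881, - 822, -734, - 727,  -  682, - 570, - 19,33/17, 286/3,  341, 360, 410, 596, 651 ] 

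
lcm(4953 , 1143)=14859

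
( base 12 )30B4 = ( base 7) 21340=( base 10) 5320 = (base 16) 14C8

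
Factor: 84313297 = 84313297^1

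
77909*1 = 77909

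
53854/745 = 53854/745 = 72.29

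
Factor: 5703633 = 3^2*13^1 * 29^1*41^2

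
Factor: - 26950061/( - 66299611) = 7^(-1)* 179^1*150559^1*9471373^(-1 )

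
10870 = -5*( - 2174 ) 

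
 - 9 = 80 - 89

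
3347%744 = 371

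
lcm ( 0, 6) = 0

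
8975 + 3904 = 12879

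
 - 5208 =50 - 5258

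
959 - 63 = 896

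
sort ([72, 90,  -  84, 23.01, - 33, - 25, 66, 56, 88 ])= [ -84, - 33, - 25, 23.01, 56, 66, 72, 88, 90] 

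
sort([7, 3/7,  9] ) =[ 3/7, 7,  9]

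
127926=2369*54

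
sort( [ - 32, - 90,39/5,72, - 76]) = [ - 90, - 76,-32,39/5,72] 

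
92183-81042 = 11141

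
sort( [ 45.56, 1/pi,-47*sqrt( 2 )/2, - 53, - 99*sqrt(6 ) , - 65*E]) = [ - 99*sqrt(6),-65*E, - 53, - 47*sqrt (2) /2, 1/pi, 45.56]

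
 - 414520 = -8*51815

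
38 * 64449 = 2449062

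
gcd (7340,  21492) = 4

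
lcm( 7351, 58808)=58808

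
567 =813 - 246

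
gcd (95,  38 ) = 19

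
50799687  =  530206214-479406527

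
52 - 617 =  -  565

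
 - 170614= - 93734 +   -  76880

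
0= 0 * (- 832)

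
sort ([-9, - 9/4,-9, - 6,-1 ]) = [ - 9, - 9, - 6, - 9/4 ,- 1 ] 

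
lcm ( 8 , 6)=24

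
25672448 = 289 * 88832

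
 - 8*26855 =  - 214840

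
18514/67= 276 + 22/67 = 276.33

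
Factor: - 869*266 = -2^1*7^1*11^1*19^1*79^1  =  - 231154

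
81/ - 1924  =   - 1+1843/1924 = - 0.04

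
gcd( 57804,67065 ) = 3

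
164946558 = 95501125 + 69445433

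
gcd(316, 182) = 2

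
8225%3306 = 1613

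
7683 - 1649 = 6034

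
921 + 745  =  1666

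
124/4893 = 124/4893 = 0.03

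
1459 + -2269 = -810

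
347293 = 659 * 527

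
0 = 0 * 5343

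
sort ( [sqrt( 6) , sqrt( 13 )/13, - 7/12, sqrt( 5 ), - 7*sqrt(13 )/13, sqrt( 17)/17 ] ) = [  -  7*sqrt( 13)/13, - 7/12,sqrt(17 ) /17, sqrt(13)/13,sqrt( 5),  sqrt( 6)]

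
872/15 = 58+2/15  =  58.13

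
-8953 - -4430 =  - 4523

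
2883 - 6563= - 3680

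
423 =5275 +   -  4852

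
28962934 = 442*65527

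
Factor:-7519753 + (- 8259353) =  - 15779106  =  - 2^1  *  3^2*7^1*125231^1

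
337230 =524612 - 187382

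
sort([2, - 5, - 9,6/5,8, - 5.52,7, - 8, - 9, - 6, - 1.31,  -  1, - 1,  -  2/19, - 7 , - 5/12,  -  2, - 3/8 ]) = [ - 9, - 9, - 8, - 7, - 6, - 5.52, - 5,  -  2,-1.31, - 1,  -  1, - 5/12, - 3/8 , - 2/19,6/5,  2,7, 8 ] 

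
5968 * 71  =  423728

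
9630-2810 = 6820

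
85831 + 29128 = 114959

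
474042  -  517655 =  - 43613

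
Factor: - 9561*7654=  - 73179894 = - 2^1*3^1*43^1*89^1*3187^1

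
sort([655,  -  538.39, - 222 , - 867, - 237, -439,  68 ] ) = [ - 867, - 538.39, - 439,-237, - 222 , 68, 655 ] 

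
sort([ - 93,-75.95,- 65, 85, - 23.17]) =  [  -  93, - 75.95, - 65, - 23.17 , 85 ] 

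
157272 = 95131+62141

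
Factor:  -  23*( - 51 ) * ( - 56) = - 65688= - 2^3 * 3^1 * 7^1*17^1 * 23^1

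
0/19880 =0=0.00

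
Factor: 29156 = 2^2*37^1*197^1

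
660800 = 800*826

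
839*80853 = 67835667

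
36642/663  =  55+ 59/221 =55.27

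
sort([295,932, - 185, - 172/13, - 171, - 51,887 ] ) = [  -  185,  -  171, - 51, - 172/13,295 , 887,932]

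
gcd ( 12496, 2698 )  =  142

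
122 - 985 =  - 863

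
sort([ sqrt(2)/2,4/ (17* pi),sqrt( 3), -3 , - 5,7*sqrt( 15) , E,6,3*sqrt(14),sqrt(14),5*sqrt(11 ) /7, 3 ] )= [ -5, - 3,4/( 17* pi),sqrt ( 2) /2,sqrt(3), 5 *sqrt( 11) /7,E, 3,sqrt(14),  6, 3*sqrt(14),  7 * sqrt ( 15)] 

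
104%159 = 104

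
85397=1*85397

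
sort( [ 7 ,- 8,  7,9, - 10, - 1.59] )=[ - 10, - 8, - 1.59,7,7 , 9]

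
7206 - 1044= 6162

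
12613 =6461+6152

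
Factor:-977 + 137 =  - 2^3  *  3^1*5^1 * 7^1 = - 840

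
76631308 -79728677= - 3097369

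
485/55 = 8  +  9/11 = 8.82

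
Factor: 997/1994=1/2 = 2^(- 1)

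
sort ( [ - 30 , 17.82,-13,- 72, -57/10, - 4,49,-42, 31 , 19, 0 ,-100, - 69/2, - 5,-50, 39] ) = [-100 ,-72 ,-50 , - 42, - 69/2, - 30, - 13,-57/10, - 5, - 4, 0, 17.82, 19 , 31 , 39, 49]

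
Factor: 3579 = 3^1*1193^1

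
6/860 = 3/430=0.01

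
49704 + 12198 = 61902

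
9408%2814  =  966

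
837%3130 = 837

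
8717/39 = 8717/39 = 223.51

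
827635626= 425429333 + 402206293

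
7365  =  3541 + 3824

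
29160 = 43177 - 14017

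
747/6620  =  747/6620 = 0.11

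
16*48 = 768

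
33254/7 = 4750 + 4/7 = 4750.57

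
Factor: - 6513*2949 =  - 19206837=- 3^2*13^1*167^1*983^1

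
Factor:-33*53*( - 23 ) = 3^1*11^1*23^1 *53^1=40227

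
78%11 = 1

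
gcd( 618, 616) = 2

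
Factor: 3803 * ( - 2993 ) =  - 41^1  *  73^1* 3803^1= -  11382379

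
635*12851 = 8160385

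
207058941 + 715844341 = 922903282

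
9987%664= 27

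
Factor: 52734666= 2^1*3^1 * 8789111^1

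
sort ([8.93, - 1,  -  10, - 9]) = [ - 10, - 9, - 1, 8.93]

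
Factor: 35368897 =35368897^1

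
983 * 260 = 255580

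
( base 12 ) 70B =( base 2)1111111011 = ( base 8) 1773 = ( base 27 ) 1AK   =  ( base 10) 1019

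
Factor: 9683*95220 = 2^2  *  3^2*5^1*23^3*421^1= 922015260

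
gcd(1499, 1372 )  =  1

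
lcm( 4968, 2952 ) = 203688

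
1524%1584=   1524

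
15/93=5/31 = 0.16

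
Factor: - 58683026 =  - 2^1*29341513^1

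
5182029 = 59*87831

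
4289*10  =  42890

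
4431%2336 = 2095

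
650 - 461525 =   -  460875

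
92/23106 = 46/11553 = 0.00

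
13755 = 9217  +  4538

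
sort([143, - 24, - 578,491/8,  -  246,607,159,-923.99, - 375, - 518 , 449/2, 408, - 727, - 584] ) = [- 923.99,-727,  -  584, - 578, - 518, - 375, - 246, - 24, 491/8,143,159, 449/2, 408, 607]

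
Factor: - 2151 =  - 3^2*239^1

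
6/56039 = 6/56039 = 0.00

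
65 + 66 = 131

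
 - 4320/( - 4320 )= 1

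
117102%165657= 117102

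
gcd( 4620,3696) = 924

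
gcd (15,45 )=15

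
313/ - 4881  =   - 313/4881 = -0.06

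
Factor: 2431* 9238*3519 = 79028216982 = 2^1*3^2*11^1*13^1*17^2*23^1*31^1 * 149^1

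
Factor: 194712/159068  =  366/299 = 2^1*3^1*13^( - 1 )*23^( -1)*61^1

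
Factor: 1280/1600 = 2^2*5^( - 1 ) = 4/5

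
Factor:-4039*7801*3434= - 108199292726 =- 2^1*7^1*17^1*29^1*101^1*269^1 *577^1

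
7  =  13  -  6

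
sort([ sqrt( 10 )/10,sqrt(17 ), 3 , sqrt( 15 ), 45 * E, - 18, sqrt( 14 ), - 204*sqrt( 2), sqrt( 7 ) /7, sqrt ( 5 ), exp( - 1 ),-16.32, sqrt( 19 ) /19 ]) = [ - 204*sqrt( 2),-18, - 16.32,sqrt (19 )/19,sqrt( 10 )/10, exp( - 1), sqrt ( 7 )/7, sqrt ( 5), 3, sqrt( 14)  ,  sqrt(15),sqrt( 17 ), 45*E]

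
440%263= 177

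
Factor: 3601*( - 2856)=-2^3*3^1*7^1*13^1*17^1*277^1 = -  10284456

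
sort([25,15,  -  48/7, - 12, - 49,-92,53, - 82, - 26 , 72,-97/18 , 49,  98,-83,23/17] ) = [ - 92, - 83,-82,- 49, - 26, - 12 ,- 48/7, - 97/18,23/17 , 15, 25,  49, 53,72, 98 ]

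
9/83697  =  3/27899 = 0.00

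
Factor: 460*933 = 429180=2^2 * 3^1*5^1 *23^1*311^1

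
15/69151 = 15/69151 = 0.00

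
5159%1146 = 575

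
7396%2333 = 397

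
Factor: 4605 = 3^1*5^1*307^1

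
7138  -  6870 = 268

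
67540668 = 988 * 68361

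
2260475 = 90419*25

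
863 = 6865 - 6002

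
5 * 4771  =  23855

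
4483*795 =3563985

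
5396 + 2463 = 7859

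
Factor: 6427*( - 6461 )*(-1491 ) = 61913546877 = 3^1*7^2*13^1*71^2 * 6427^1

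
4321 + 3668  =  7989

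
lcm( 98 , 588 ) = 588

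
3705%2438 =1267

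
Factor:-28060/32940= - 3^( - 3)*23^1 = -23/27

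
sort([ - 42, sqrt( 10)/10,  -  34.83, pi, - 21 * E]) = [-21*E, - 42, - 34.83,sqrt( 10)/10, pi] 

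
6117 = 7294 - 1177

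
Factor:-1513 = - 17^1*89^1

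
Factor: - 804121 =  - 37^1*103^1 * 211^1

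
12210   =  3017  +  9193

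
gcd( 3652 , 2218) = 2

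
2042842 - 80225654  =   - 78182812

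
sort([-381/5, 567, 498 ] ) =[ - 381/5, 498, 567]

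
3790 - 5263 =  - 1473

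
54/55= 54/55 =0.98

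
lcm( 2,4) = 4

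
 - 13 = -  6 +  - 7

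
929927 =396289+533638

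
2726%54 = 26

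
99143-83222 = 15921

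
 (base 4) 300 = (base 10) 48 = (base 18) 2c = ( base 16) 30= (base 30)1I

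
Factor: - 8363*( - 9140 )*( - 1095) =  - 2^2*3^1*5^2* 73^1* 457^1 * 8363^1= -83699412900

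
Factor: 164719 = 127^1 * 1297^1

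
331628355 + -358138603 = - 26510248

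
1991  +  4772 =6763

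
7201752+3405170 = 10606922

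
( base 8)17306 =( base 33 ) 77o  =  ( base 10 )7878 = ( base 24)dg6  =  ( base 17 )1a47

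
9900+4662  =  14562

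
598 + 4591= 5189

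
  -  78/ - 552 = 13/92 = 0.14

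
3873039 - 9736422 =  - 5863383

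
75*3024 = 226800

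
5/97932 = 5/97932=0.00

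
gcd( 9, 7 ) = 1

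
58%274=58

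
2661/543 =4 + 163/181= 4.90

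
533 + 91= 624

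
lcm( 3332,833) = 3332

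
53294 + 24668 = 77962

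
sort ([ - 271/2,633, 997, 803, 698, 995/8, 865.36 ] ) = [- 271/2, 995/8, 633 , 698,803, 865.36,997]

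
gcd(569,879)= 1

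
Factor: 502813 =211^1*2383^1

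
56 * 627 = 35112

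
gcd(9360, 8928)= 144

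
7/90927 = 7/90927 = 0.00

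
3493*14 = 48902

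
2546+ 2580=5126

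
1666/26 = 64 + 1/13 = 64.08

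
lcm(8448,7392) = 59136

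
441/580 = 441/580 = 0.76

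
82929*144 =11941776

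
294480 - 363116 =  - 68636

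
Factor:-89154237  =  -3^1*89^1*333911^1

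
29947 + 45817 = 75764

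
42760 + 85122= 127882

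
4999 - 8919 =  - 3920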